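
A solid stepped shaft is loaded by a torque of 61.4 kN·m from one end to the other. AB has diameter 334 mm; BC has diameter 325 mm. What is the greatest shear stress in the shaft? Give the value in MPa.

Under the same torque, τ_max = 16T/(πd³) is largest where d is smallest — segment BC (d = 325 mm).
τ_max = 16·61400/(π·(0.325)³) = 9.109×10^6 Pa.

9.11 MPa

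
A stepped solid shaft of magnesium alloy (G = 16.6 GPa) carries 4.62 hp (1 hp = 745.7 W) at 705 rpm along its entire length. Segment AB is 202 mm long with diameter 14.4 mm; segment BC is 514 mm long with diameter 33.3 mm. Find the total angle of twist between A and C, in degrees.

8.39°

ω = 2π·705/60 = 73.83 rad/s, so T = P/ω = 4.62×745.7 / 73.83 = 46.66 N·m.
J_AB = π(0.0144)⁴/32 = 4.22×10^-9 m⁴; J_BC = π(0.0333)⁴/32 = 1.21×10^-7 m⁴.
θ = (T/G)·Σ L_i/J_i = (46.66/16.6×10⁹)·(0.202/4.22×10^-9 + 0.514/1.21×10^-7) = 0.1465 rad.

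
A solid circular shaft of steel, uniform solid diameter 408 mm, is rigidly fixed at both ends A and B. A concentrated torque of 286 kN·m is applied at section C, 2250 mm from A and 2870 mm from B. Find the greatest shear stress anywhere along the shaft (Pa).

1.20e7 Pa

With uniform GJ and both ends fixed, compatibility θ_AC = θ_CB gives T_A·a = T_B·b, together with T_A + T_B = T₀.
T_A = T₀·b/(a+b) = 286000·2870/5120 = 160300 N·m; T_B = 125700 N·m.
τ in each portion: τ_AC = 1.20×10^7 Pa, τ_CB = 9.42×10^6 Pa; maximum is in AC.
τ_max = T_AC·r/J = 160300·0.204/2.72×10^-3 = 1.202×10^7 Pa.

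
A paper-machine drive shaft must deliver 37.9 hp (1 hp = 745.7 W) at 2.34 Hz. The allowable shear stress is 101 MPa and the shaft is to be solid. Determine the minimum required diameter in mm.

45.9 mm

ω = 2π·2.34 = 14.70 rad/s, so T = P/ω = 37.9×745.7 / 14.70 = 1922 N·m.
For a solid shaft τ_max = 16T/(πd³), so d = (16T/(π τ_allow))^(1/3) = (16·1922/(π·1.01×10^8))^(1/3) = 0.04594 m.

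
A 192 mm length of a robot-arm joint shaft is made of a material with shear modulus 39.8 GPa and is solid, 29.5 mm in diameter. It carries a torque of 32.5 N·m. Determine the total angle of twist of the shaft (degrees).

0.121°

J = πd⁴/32 = π(0.0295)⁴/32 = 7.435×10^-8 m⁴.
θ = T·L/(G·J) = 32.50 × 0.192 / (39.8×10⁹ × 7.435×10^-8) = 2.109×10^-3 rad.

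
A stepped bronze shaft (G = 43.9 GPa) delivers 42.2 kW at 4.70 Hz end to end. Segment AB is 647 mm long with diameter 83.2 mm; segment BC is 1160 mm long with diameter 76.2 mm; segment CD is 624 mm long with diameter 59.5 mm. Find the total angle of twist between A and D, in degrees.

ω = 2π·4.70 = 29.53 rad/s, so T = P/ω = 42.2×10³ / 29.53 = 1429 N·m.
J_AB = π(0.0832)⁴/32 = 4.70×10^-6 m⁴; J_BC = π(0.0762)⁴/32 = 3.31×10^-6 m⁴; J_CD = π(0.0595)⁴/32 = 1.23×10^-6 m⁴.
θ = (T/G)·Σ L_i/J_i = (1429/43.9×10⁹)·(0.647/4.70×10^-6 + 1.16/3.31×10^-6 + 0.624/1.23×10^-6) = 0.03239 rad.

1.86°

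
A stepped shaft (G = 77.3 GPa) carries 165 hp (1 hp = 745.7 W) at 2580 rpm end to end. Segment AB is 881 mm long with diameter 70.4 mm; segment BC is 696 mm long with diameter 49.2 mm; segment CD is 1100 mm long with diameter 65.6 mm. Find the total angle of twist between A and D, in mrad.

12.8 mrad

ω = 2π·2580/60 = 270.2 rad/s, so T = P/ω = 165×745.7 / 270.2 = 455.4 N·m.
J_AB = π(0.0704)⁴/32 = 2.41×10^-6 m⁴; J_BC = π(0.0492)⁴/32 = 5.75×10^-7 m⁴; J_CD = π(0.0656)⁴/32 = 1.82×10^-6 m⁴.
θ = (T/G)·Σ L_i/J_i = (455.4/77.3×10⁹)·(0.881/2.41×10^-6 + 0.696/5.75×10^-7 + 1.10/1.82×10^-6) = 0.01284 rad.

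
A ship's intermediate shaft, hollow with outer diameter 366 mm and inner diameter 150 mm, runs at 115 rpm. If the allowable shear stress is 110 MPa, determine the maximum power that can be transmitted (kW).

J = π(d_o⁴ − d_i⁴)/32 = π(0.366⁴ − 0.150⁴)/32 = 1.712×10^-3 m⁴.
T_max = τ_allow·J/r = 1.10×10^8 × 1.712×10^-3 / 0.183 = 1.029e6 N·m.
ω = 2π·115/60 = 12.04 rad/s, so P_max = T_max·ω = 1.239×10^7 W.

12400 kW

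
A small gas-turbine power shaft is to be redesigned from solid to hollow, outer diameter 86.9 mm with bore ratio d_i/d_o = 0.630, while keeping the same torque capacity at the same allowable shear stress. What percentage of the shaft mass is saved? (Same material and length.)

Equal τ_max and T ⇒ the solid shaft needs d_s³ = d_o³(1−k⁴), so d_s = 86.9·(1−0.630⁴)^(1/3) = 82.07 mm.
Area ratio A_h/A_s = d_o²(1−k²)/d_s² = (1−k²)/(1−k⁴)^(2/3) = 0.6761.
Mass saving = 1 − 0.6761 = 32.4 %.

32.4 %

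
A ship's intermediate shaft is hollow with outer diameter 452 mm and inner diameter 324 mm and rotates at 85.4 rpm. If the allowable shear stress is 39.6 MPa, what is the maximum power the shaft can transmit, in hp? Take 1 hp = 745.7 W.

6340 hp

J = π(d_o⁴ − d_i⁴)/32 = π(0.452⁴ − 0.324⁴)/32 = 3.016×10^-3 m⁴.
T_max = τ_allow·J/r = 3.96×10^7 × 3.016×10^-3 / 0.226 = 528500 N·m.
ω = 2π·85.4/60 = 8.943 rad/s, so P_max = T_max·ω = 4.726×10^6 W.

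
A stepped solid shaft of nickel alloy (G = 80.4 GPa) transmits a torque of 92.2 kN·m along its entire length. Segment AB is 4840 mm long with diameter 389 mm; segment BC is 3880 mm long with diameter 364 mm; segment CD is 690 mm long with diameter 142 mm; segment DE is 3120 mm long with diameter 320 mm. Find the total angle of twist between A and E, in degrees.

1.62°

J_AB = π(0.389)⁴/32 = 2.25×10^-3 m⁴; J_BC = π(0.364)⁴/32 = 1.72×10^-3 m⁴; J_CD = π(0.142)⁴/32 = 3.99×10^-5 m⁴; J_DE = π(0.320)⁴/32 = 1.03×10^-3 m⁴.
θ = (T/G)·Σ L_i/J_i = (92200/80.4×10⁹)·(4.84/2.25×10^-3 + 3.88/1.72×10^-3 + 0.690/3.99×10^-5 + 3.12/1.03×10^-3) = 0.02835 rad.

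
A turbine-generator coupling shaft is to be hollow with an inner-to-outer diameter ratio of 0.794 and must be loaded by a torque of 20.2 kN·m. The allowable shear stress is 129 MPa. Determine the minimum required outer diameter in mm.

For a hollow shaft with d_i/d_o = 0.794: τ_max = 16T/(π d_o³ (1−k⁴)), so d_o = [16T/(π τ_allow (1−k⁴))]^(1/3) = [16·20200/(π·1.29×10^8·0.6026)]^(1/3) = 0.1098 m.

110 mm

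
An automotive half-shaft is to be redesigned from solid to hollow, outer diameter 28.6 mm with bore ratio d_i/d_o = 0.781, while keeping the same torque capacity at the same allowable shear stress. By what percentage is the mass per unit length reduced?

Equal τ_max and T ⇒ the solid shaft needs d_s³ = d_o³(1−k⁴), so d_s = 28.6·(1−0.781⁴)^(1/3) = 24.49 mm.
Area ratio A_h/A_s = d_o²(1−k²)/d_s² = (1−k²)/(1−k⁴)^(2/3) = 0.5319.
Mass saving = 1 − 0.5319 = 46.8 %.

46.8 %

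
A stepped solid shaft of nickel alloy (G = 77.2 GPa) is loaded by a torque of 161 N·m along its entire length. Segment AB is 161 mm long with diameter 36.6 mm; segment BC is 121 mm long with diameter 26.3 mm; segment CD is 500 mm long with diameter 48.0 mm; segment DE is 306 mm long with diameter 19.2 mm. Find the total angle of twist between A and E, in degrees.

J_AB = π(0.0366)⁴/32 = 1.76×10^-7 m⁴; J_BC = π(0.0263)⁴/32 = 4.70×10^-8 m⁴; J_CD = π(0.0480)⁴/32 = 5.21×10^-7 m⁴; J_DE = π(0.0192)⁴/32 = 1.33×10^-8 m⁴.
θ = (T/G)·Σ L_i/J_i = (161.0/77.2×10⁹)·(0.161/1.76×10^-7 + 0.121/4.70×10^-8 + 0.500/5.21×10^-7 + 0.306/1.33×10^-8) = 0.05711 rad.

3.27°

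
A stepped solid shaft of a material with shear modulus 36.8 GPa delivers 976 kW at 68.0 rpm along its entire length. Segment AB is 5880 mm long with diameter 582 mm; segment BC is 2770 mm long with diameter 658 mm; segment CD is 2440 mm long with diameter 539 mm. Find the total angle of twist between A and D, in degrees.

0.206°

ω = 2π·68.0/60 = 7.121 rad/s, so T = P/ω = 976×10³ / 7.121 = 137100 N·m.
J_AB = π(0.582)⁴/32 = 0.0113 m⁴; J_BC = π(0.658)⁴/32 = 0.0184 m⁴; J_CD = π(0.539)⁴/32 = 8.29×10^-3 m⁴.
θ = (T/G)·Σ L_i/J_i = (137100/36.8×10⁹)·(5.88/0.0113 + 2.77/0.0184 + 2.44/8.29×10^-3) = 3.602×10^-3 rad.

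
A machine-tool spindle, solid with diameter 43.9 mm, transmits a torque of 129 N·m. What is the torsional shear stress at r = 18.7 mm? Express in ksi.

J = πd⁴/32 = π(0.0439)⁴/32 = 3.646×10^-7 m⁴.
Shear stress varies linearly with radius: τ = T·r/J = 129.0 × 0.0187 / 3.646×10^-7 = 6.616×10^6 Pa.

0.960 ksi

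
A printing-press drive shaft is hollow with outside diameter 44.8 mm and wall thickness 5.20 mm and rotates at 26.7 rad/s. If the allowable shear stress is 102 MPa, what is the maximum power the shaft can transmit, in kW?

31.4 kW

J = π(d_o⁴ − d_i⁴)/32 = π(0.0448⁴ − 0.0344⁴)/32 = 2.580×10^-7 m⁴.
T_max = τ_allow·J/r = 1.02×10^8 × 2.580×10^-7 / 0.0224 = 1175 N·m.
ω = 26.7 rad/s, so P_max = T_max·ω = 3.137×10^4 W.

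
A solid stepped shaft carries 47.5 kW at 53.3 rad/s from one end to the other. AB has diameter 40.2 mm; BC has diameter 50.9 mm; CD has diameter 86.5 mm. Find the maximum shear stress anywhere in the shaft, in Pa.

ω = 53.3 rad/s, so T = P/ω = 47.5×10³ / 53.30 = 891.2 N·m.
Under the same torque, τ_max = 16T/(πd³) is largest where d is smallest — segment AB (d = 40.2 mm).
τ_max = 16·891.2/(π·(0.0402)³) = 6.986×10^7 Pa.

6.99e7 Pa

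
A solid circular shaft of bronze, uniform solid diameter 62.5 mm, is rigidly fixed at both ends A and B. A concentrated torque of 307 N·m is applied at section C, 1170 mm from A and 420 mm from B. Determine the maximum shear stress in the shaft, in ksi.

0.683 ksi

With uniform GJ and both ends fixed, compatibility θ_AC = θ_CB gives T_A·a = T_B·b, together with T_A + T_B = T₀.
T_A = T₀·b/(a+b) = 307.0·420/1590 = 81.09 N·m; T_B = 225.9 N·m.
τ in each portion: τ_AC = 1.69×10^6 Pa, τ_CB = 4.71×10^6 Pa; maximum is in CB.
τ_max = T_CB·r/J = 225.9·0.0312/1.50×10^-6 = 4.713×10^6 Pa.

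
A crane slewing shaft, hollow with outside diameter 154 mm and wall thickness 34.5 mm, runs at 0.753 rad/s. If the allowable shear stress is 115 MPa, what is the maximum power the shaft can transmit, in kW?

J = π(d_o⁴ − d_i⁴)/32 = π(0.154⁴ − 0.0850⁴)/32 = 5.009×10^-5 m⁴.
T_max = τ_allow·J/r = 1.15×10^8 × 5.009×10^-5 / 0.0770 = 74810 N·m.
ω = 0.753 rad/s, so P_max = T_max·ω = 5.634×10^4 W.

56.3 kW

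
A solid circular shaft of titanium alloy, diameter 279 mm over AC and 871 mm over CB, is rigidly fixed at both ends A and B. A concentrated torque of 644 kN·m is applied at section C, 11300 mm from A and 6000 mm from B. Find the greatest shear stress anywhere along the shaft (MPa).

Compatibility: T_A·a/J_AC = T_B·b/J_CB with T_A + T_B = T₀.
J_AC = 5.95×10^-4 m⁴, J_CB = 0.0565 m⁴, so T_A = T₀·(J_AC/a)/((J_AC/a)+(J_CB/b)) = 3580 N·m, T_B = 640400 N·m.
τ in each portion: τ_AC = 8.40×10^5 Pa, τ_CB = 4.94×10^6 Pa; maximum is in CB.
τ_max = T_CB·r/J = 640400·0.435/0.0565 = 4.936×10^6 Pa.

4.94 MPa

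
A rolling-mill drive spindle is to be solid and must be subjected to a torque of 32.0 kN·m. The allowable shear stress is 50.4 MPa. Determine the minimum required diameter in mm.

For a solid shaft τ_max = 16T/(πd³), so d = (16T/(π τ_allow))^(1/3) = (16·32000/(π·5.04×10^7))^(1/3) = 0.1479 m.

148 mm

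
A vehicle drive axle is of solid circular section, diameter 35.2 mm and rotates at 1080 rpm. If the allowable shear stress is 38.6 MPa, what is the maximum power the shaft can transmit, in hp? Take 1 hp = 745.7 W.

J = πd⁴/32 = π(0.0352)⁴/32 = 1.507×10^-7 m⁴.
T_max = τ_allow·J/r = 3.86×10^7 × 1.507×10^-7 / 0.0176 = 330.6 N·m.
ω = 2π·1080/60 = 113.1 rad/s, so P_max = T_max·ω = 3.739×10^4 W.

50.1 hp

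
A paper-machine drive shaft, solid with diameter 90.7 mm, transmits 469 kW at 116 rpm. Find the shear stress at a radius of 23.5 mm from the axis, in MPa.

ω = 2π·116/60 = 12.15 rad/s, so T = P/ω = 469×10³ / 12.15 = 38610 N·m.
J = πd⁴/32 = π(0.0907)⁴/32 = 6.644×10^-6 m⁴.
Shear stress varies linearly with radius: τ = T·r/J = 38610 × 0.0235 / 6.644×10^-6 = 1.366×10^8 Pa.

137 MPa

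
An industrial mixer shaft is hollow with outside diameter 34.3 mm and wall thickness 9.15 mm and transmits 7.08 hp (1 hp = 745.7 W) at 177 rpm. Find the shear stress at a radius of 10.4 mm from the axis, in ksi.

3.32 ksi

ω = 2π·177/60 = 18.54 rad/s, so T = P/ω = 7.08×745.7 / 18.54 = 284.8 N·m.
J = π(d_o⁴ − d_i⁴)/32 = π(0.0343⁴ − 0.0160⁴)/32 = 1.295×10^-7 m⁴.
Shear stress varies linearly with radius: τ = T·r/J = 284.8 × 0.0104 / 1.295×10^-7 = 2.288×10^7 Pa.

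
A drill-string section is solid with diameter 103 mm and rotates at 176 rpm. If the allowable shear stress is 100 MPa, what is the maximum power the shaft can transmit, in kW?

J = πd⁴/32 = π(0.103)⁴/32 = 1.105×10^-5 m⁴.
T_max = τ_allow·J/r = 1.00×10^8 × 1.105×10^-5 / 0.0515 = 21460 N·m.
ω = 2π·176/60 = 18.43 rad/s, so P_max = T_max·ω = 3.954×10^5 W.

395 kW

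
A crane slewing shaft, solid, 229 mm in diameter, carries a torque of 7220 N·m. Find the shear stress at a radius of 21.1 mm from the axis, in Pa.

564000 Pa

J = πd⁴/32 = π(0.229)⁴/32 = 2.700×10^-4 m⁴.
Shear stress varies linearly with radius: τ = T·r/J = 7220 × 0.0211 / 2.700×10^-4 = 5.643×10^5 Pa.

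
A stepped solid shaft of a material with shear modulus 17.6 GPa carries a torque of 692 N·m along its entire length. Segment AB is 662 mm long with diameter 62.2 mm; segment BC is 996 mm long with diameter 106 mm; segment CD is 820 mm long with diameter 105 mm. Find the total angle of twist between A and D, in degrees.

1.35°

J_AB = π(0.0622)⁴/32 = 1.47×10^-6 m⁴; J_BC = π(0.106)⁴/32 = 1.24×10^-5 m⁴; J_CD = π(0.105)⁴/32 = 1.19×10^-5 m⁴.
θ = (T/G)·Σ L_i/J_i = (692.0/17.6×10⁹)·(0.662/1.47×10^-6 + 0.996/1.24×10^-5 + 0.820/1.19×10^-5) = 0.02357 rad.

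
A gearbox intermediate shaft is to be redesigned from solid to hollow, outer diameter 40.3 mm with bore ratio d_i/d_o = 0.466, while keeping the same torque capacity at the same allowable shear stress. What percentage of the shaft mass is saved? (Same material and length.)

Equal τ_max and T ⇒ the solid shaft needs d_s³ = d_o³(1−k⁴), so d_s = 40.3·(1−0.466⁴)^(1/3) = 39.66 mm.
Area ratio A_h/A_s = d_o²(1−k²)/d_s² = (1−k²)/(1−k⁴)^(2/3) = 0.8085.
Mass saving = 1 − 0.8085 = 19.2 %.

19.2 %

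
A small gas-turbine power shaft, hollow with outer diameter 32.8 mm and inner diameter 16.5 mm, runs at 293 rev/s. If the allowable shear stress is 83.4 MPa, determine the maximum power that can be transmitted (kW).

996 kW

J = π(d_o⁴ − d_i⁴)/32 = π(0.0328⁴ − 0.0165⁴)/32 = 1.064×10^-7 m⁴.
T_max = τ_allow·J/r = 8.34×10^7 × 1.064×10^-7 / 0.0164 = 540.8 N·m.
ω = 2π·293 = 1841 rad/s, so P_max = T_max·ω = 9.957×10^5 W.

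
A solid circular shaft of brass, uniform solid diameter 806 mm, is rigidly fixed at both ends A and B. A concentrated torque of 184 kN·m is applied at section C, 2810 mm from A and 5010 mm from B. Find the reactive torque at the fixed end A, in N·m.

With uniform GJ and both ends fixed, compatibility θ_AC = θ_CB gives T_A·a = T_B·b, together with T_A + T_B = T₀.
T_A = T₀·b/(a+b) = 184000·5010/7820 = 117900 N·m; T_B = 66120 N·m.

118000 N·m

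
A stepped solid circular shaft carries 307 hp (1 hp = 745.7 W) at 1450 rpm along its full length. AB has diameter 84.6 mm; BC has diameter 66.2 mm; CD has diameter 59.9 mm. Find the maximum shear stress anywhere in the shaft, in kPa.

35700 kPa

ω = 2π·1450/60 = 151.8 rad/s, so T = P/ω = 307×745.7 / 151.8 = 1508 N·m.
Under the same torque, τ_max = 16T/(πd³) is largest where d is smallest — segment CD (d = 59.9 mm).
τ_max = 16·1508/(π·(0.0599)³) = 3.573×10^7 Pa.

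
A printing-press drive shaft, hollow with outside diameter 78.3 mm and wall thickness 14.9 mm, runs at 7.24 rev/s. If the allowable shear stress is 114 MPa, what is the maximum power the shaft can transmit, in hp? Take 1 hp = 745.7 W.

J = π(d_o⁴ − d_i⁴)/32 = π(0.0783⁴ − 0.0485⁴)/32 = 3.147×10^-6 m⁴.
T_max = τ_allow·J/r = 1.14×10^8 × 3.147×10^-6 / 0.0391 = 9164 N·m.
ω = 2π·7.24 = 45.49 rad/s, so P_max = T_max·ω = 4.169×10^5 W.

559 hp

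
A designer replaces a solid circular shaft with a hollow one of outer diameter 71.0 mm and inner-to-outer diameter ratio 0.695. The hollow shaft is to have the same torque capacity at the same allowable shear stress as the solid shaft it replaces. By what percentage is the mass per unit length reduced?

Equal τ_max and T ⇒ the solid shaft needs d_s³ = d_o³(1−k⁴), so d_s = 71.0·(1−0.695⁴)^(1/3) = 64.98 mm.
Area ratio A_h/A_s = d_o²(1−k²)/d_s² = (1−k²)/(1−k⁴)^(2/3) = 0.6172.
Mass saving = 1 − 0.6172 = 38.3 %.

38.3 %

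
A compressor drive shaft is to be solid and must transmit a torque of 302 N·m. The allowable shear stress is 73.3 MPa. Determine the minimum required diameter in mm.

27.6 mm

For a solid shaft τ_max = 16T/(πd³), so d = (16T/(π τ_allow))^(1/3) = (16·302.0/(π·7.33×10^7))^(1/3) = 0.02758 m.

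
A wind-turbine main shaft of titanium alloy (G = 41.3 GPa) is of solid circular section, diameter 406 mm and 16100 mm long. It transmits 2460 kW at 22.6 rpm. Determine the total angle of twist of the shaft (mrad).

152 mrad

ω = 2π·22.6/60 = 2.367 rad/s, so T = P/ω = 2460×10³ / 2.367 = 1.039e6 N·m.
J = πd⁴/32 = π(0.406)⁴/32 = 2.667×10^-3 m⁴.
θ = T·L/(G·J) = 1.039e6 × 16.1 / (41.3×10⁹ × 2.667×10^-3) = 0.1519 rad.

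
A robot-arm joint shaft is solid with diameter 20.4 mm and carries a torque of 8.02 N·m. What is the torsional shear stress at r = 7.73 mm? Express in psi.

529 psi

J = πd⁴/32 = π(0.0204)⁴/32 = 1.700×10^-8 m⁴.
Shear stress varies linearly with radius: τ = T·r/J = 8.020 × 0.00773 / 1.700×10^-8 = 3.646×10^6 Pa.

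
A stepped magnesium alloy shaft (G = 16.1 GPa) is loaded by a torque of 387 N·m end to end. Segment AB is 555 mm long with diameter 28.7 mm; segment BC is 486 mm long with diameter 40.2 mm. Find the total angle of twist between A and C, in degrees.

J_AB = π(0.0287)⁴/32 = 6.66×10^-8 m⁴; J_BC = π(0.0402)⁴/32 = 2.56×10^-7 m⁴.
θ = (T/G)·Σ L_i/J_i = (387.0/16.1×10⁹)·(0.555/6.66×10^-8 + 0.486/2.56×10^-7) = 0.2458 rad.

14.1°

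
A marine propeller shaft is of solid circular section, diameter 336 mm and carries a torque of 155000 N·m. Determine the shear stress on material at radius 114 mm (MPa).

14.1 MPa

J = πd⁴/32 = π(0.336)⁴/32 = 1.251×10^-3 m⁴.
Shear stress varies linearly with radius: τ = T·r/J = 155000 × 0.114 / 1.251×10^-3 = 1.412×10^7 Pa.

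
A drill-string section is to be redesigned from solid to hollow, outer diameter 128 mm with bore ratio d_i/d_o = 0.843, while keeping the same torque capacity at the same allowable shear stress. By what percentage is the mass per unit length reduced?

53.8 %

Equal τ_max and T ⇒ the solid shaft needs d_s³ = d_o³(1−k⁴), so d_s = 128·(1−0.843⁴)^(1/3) = 101.3 mm.
Area ratio A_h/A_s = d_o²(1−k²)/d_s² = (1−k²)/(1−k⁴)^(2/3) = 0.4624.
Mass saving = 1 − 0.4624 = 53.8 %.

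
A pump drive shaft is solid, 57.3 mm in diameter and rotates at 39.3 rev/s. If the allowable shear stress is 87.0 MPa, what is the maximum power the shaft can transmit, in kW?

794 kW

J = πd⁴/32 = π(0.0573)⁴/32 = 1.058×10^-6 m⁴.
T_max = τ_allow·J/r = 8.70×10^7 × 1.058×10^-6 / 0.0286 = 3214 N·m.
ω = 2π·39.3 = 246.9 rad/s, so P_max = T_max·ω = 7.936×10^5 W.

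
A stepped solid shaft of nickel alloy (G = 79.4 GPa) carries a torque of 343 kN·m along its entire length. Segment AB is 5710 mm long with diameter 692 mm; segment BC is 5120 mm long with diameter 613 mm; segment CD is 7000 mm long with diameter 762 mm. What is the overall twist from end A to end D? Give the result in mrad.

J_AB = π(0.692)⁴/32 = 0.0225 m⁴; J_BC = π(0.613)⁴/32 = 0.0139 m⁴; J_CD = π(0.762)⁴/32 = 0.0331 m⁴.
θ = (T/G)·Σ L_i/J_i = (343000/79.4×10⁹)·(5.71/0.0225 + 5.12/0.0139 + 7.00/0.0331) = 3.605×10^-3 rad.

3.60 mrad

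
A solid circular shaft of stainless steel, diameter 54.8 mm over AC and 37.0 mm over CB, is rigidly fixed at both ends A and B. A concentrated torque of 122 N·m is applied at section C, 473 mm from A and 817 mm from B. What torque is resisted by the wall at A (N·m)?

Compatibility: T_A·a/J_AC = T_B·b/J_CB with T_A + T_B = T₀.
J_AC = 8.85×10^-7 m⁴, J_CB = 1.84×10^-7 m⁴, so T_A = T₀·(J_AC/a)/((J_AC/a)+(J_CB/b)) = 108.9 N·m, T_B = 13.10 N·m.

109 N·m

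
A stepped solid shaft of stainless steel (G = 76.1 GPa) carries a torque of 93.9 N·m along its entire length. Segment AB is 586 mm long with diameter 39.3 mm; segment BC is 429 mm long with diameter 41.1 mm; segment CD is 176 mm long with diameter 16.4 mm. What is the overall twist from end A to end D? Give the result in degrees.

J_AB = π(0.0393)⁴/32 = 2.34×10^-7 m⁴; J_BC = π(0.0411)⁴/32 = 2.80×10^-7 m⁴; J_CD = π(0.0164)⁴/32 = 7.10×10^-9 m⁴.
θ = (T/G)·Σ L_i/J_i = (93.90/76.1×10⁹)·(0.586/2.34×10^-7 + 0.429/2.80×10^-7 + 0.176/7.10×10^-9) = 0.03556 rad.

2.04°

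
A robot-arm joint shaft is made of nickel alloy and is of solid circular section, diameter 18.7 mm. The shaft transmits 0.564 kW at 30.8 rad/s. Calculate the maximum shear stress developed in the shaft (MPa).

ω = 30.8 rad/s, so T = P/ω = 0.564×10³ / 30.80 = 18.31 N·m.
J = πd⁴/32 = π(0.0187)⁴/32 = 1.201×10^-8 m⁴.
τ_max = T·r/J = 18.31 × 0.00935 / 1.201×10^-8 = 1.426×10^7 Pa.

14.3 MPa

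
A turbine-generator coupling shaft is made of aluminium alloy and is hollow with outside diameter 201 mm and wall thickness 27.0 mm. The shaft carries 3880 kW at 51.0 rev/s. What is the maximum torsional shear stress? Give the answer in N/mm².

10.6 N/mm²

ω = 2π·51.0 = 320.4 rad/s, so T = P/ω = 3880×10³ / 320.4 = 12110 N·m.
J = π(d_o⁴ − d_i⁴)/32 = π(0.201⁴ − 0.147⁴)/32 = 1.144×10^-4 m⁴.
τ_max = T·r/J = 12110 × 0.101 / 1.144×10^-4 = 1.064×10^7 Pa.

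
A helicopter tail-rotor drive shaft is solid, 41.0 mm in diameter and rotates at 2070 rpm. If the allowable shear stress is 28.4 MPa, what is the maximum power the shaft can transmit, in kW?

83.3 kW

J = πd⁴/32 = π(0.0410)⁴/32 = 2.774×10^-7 m⁴.
T_max = τ_allow·J/r = 2.84×10^7 × 2.774×10^-7 / 0.0205 = 384.3 N·m.
ω = 2π·2070/60 = 216.8 rad/s, so P_max = T_max·ω = 8.331×10^4 W.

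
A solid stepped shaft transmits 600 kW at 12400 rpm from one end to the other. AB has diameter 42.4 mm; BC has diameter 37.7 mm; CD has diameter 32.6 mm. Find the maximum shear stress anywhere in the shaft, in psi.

ω = 2π·12400/60 = 1299 rad/s, so T = P/ω = 600×10³ / 1299 = 462.1 N·m.
Under the same torque, τ_max = 16T/(πd³) is largest where d is smallest — segment CD (d = 32.6 mm).
τ_max = 16·462.1/(π·(0.0326)³) = 6.792×10^7 Pa.

9850 psi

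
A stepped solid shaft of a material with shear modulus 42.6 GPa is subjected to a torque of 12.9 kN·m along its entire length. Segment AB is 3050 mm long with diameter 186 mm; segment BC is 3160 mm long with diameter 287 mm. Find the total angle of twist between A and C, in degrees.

J_AB = π(0.186)⁴/32 = 1.18×10^-4 m⁴; J_BC = π(0.287)⁴/32 = 6.66×10^-4 m⁴.
θ = (T/G)·Σ L_i/J_i = (12900/42.6×10⁹)·(3.05/1.18×10^-4 + 3.16/6.66×10^-4) = 9.297×10^-3 rad.

0.533°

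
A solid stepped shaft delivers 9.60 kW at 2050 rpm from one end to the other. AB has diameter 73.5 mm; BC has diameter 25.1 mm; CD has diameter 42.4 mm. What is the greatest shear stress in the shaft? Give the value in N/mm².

14.4 N/mm²

ω = 2π·2050/60 = 214.7 rad/s, so T = P/ω = 9.60×10³ / 214.7 = 44.72 N·m.
Under the same torque, τ_max = 16T/(πd³) is largest where d is smallest — segment BC (d = 25.1 mm).
τ_max = 16·44.72/(π·(0.0251)³) = 1.440×10^7 Pa.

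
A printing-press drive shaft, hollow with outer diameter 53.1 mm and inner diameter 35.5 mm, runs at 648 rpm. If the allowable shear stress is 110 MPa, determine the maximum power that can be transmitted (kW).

176 kW

J = π(d_o⁴ − d_i⁴)/32 = π(0.0531⁴ − 0.0355⁴)/32 = 6.246×10^-7 m⁴.
T_max = τ_allow·J/r = 1.10×10^8 × 6.246×10^-7 / 0.0266 = 2588 N·m.
ω = 2π·648/60 = 67.86 rad/s, so P_max = T_max·ω = 1.756×10^5 W.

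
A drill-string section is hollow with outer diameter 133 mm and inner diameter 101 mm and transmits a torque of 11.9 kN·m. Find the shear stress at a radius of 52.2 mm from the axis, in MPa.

30.3 MPa

J = π(d_o⁴ − d_i⁴)/32 = π(0.133⁴ − 0.101⁴)/32 = 2.050×10^-5 m⁴.
Shear stress varies linearly with radius: τ = T·r/J = 11900 × 0.0522 / 2.050×10^-5 = 3.030×10^7 Pa.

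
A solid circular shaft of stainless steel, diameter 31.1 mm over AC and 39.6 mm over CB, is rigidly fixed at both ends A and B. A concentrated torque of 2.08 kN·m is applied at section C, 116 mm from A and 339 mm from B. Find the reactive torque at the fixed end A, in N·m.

1100 N·m

Compatibility: T_A·a/J_AC = T_B·b/J_CB with T_A + T_B = T₀.
J_AC = 9.18×10^-8 m⁴, J_CB = 2.41×10^-7 m⁴, so T_A = T₀·(J_AC/a)/((J_AC/a)+(J_CB/b)) = 1095 N·m, T_B = 985.0 N·m.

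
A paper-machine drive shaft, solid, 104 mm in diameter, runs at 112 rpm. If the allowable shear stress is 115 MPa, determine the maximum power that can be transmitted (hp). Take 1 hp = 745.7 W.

J = πd⁴/32 = π(0.104)⁴/32 = 1.149×10^-5 m⁴.
T_max = τ_allow·J/r = 1.15×10^8 × 1.149×10^-5 / 0.0520 = 25400 N·m.
ω = 2π·112/60 = 11.73 rad/s, so P_max = T_max·ω = 2.979×10^5 W.

399 hp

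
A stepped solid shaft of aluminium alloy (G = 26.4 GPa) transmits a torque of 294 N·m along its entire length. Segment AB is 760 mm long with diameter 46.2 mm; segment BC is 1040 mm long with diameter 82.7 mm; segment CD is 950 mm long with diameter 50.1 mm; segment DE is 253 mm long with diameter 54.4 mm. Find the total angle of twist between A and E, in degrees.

2.40°

J_AB = π(0.0462)⁴/32 = 4.47×10^-7 m⁴; J_BC = π(0.0827)⁴/32 = 4.59×10^-6 m⁴; J_CD = π(0.0501)⁴/32 = 6.19×10^-7 m⁴; J_DE = π(0.0544)⁴/32 = 8.60×10^-7 m⁴.
θ = (T/G)·Σ L_i/J_i = (294.0/26.4×10⁹)·(0.760/4.47×10^-7 + 1.04/4.59×10^-6 + 0.950/6.19×10^-7 + 0.253/8.60×10^-7) = 0.04183 rad.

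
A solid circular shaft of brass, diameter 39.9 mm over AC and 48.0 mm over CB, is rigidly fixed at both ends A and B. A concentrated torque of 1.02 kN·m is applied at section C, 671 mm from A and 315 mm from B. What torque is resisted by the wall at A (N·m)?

187 N·m

Compatibility: T_A·a/J_AC = T_B·b/J_CB with T_A + T_B = T₀.
J_AC = 2.49×10^-7 m⁴, J_CB = 5.21×10^-7 m⁴, so T_A = T₀·(J_AC/a)/((J_AC/a)+(J_CB/b)) = 186.8 N·m, T_B = 833.2 N·m.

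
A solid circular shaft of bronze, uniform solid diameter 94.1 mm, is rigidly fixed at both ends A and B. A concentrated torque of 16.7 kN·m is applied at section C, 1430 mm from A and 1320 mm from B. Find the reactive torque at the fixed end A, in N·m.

8020 N·m

With uniform GJ and both ends fixed, compatibility θ_AC = θ_CB gives T_A·a = T_B·b, together with T_A + T_B = T₀.
T_A = T₀·b/(a+b) = 16700·1320/2750 = 8016 N·m; T_B = 8684 N·m.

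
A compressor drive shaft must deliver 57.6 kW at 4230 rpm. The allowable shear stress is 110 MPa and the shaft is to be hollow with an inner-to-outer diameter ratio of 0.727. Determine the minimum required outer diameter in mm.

ω = 2π·4230/60 = 443.0 rad/s, so T = P/ω = 57.6×10³ / 443.0 = 130.0 N·m.
For a hollow shaft with d_i/d_o = 0.727: τ_max = 16T/(π d_o³ (1−k⁴)), so d_o = [16T/(π τ_allow (1−k⁴))]^(1/3) = [16·130.0/(π·1.10×10^8·0.7207)]^(1/3) = 0.02029 m.

20.3 mm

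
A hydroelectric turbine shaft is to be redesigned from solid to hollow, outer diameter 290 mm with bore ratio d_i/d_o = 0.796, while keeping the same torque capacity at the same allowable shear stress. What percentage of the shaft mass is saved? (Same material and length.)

Equal τ_max and T ⇒ the solid shaft needs d_s³ = d_o³(1−k⁴), so d_s = 290·(1−0.796⁴)^(1/3) = 244.4 mm.
Area ratio A_h/A_s = d_o²(1−k²)/d_s² = (1−k²)/(1−k⁴)^(2/3) = 0.5159.
Mass saving = 1 − 0.5159 = 48.4 %.

48.4 %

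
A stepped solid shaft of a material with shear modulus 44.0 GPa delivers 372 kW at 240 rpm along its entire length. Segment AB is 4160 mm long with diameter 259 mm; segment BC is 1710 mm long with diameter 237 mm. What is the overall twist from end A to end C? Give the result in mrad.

5.02 mrad

ω = 2π·240/60 = 25.13 rad/s, so T = P/ω = 372×10³ / 25.13 = 14800 N·m.
J_AB = π(0.259)⁴/32 = 4.42×10^-4 m⁴; J_BC = π(0.237)⁴/32 = 3.10×10^-4 m⁴.
θ = (T/G)·Σ L_i/J_i = (14800/44.0×10⁹)·(4.16/4.42×10^-4 + 1.71/3.10×10^-4) = 5.025×10^-3 rad.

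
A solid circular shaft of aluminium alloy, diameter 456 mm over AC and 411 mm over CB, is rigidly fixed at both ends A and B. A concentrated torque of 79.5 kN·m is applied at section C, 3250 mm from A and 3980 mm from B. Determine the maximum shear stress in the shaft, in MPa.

2.77 MPa

Compatibility: T_A·a/J_AC = T_B·b/J_CB with T_A + T_B = T₀.
J_AC = 4.24×10^-3 m⁴, J_CB = 2.80×10^-3 m⁴, so T_A = T₀·(J_AC/a)/((J_AC/a)+(J_CB/b)) = 51660 N·m, T_B = 27840 N·m.
τ in each portion: τ_AC = 2.77×10^6 Pa, τ_CB = 2.04×10^6 Pa; maximum is in AC.
τ_max = T_AC·r/J = 51660·0.228/4.24×10^-3 = 2.775×10^6 Pa.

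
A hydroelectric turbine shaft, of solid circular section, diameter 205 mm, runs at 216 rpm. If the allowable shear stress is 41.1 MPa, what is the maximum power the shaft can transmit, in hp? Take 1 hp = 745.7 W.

2110 hp

J = πd⁴/32 = π(0.205)⁴/32 = 1.734×10^-4 m⁴.
T_max = τ_allow·J/r = 4.11×10^7 × 1.734×10^-4 / 0.102 = 69520 N·m.
ω = 2π·216/60 = 22.62 rad/s, so P_max = T_max·ω = 1.573×10^6 W.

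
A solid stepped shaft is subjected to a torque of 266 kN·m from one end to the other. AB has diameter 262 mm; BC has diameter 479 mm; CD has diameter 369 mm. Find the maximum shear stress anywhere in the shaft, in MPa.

75.3 MPa

Under the same torque, τ_max = 16T/(πd³) is largest where d is smallest — segment AB (d = 262 mm).
τ_max = 16·266000/(π·(0.262)³) = 7.533×10^7 Pa.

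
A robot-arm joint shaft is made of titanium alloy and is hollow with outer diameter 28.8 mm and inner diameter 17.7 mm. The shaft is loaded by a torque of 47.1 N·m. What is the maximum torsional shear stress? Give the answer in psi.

J = π(d_o⁴ − d_i⁴)/32 = π(0.0288⁴ − 0.0177⁴)/32 = 5.791×10^-8 m⁴.
τ_max = T·r/J = 47.10 × 0.0144 / 5.791×10^-8 = 1.171×10^7 Pa.

1700 psi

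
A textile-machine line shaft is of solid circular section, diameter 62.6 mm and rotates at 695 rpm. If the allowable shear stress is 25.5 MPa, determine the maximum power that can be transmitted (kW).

J = πd⁴/32 = π(0.0626)⁴/32 = 1.508×10^-6 m⁴.
T_max = τ_allow·J/r = 2.55×10^7 × 1.508×10^-6 / 0.0313 = 1228 N·m.
ω = 2π·695/60 = 72.78 rad/s, so P_max = T_max·ω = 8.939×10^4 W.

89.4 kW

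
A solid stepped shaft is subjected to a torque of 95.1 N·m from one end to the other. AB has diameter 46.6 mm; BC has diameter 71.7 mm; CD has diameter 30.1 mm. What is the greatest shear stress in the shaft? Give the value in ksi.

Under the same torque, τ_max = 16T/(πd³) is largest where d is smallest — segment CD (d = 30.1 mm).
τ_max = 16·95.10/(π·(0.0301)³) = 1.776×10^7 Pa.

2.58 ksi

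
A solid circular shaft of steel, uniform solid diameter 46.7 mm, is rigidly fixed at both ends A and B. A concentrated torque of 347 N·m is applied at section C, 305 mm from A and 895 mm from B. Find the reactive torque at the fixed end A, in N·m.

With uniform GJ and both ends fixed, compatibility θ_AC = θ_CB gives T_A·a = T_B·b, together with T_A + T_B = T₀.
T_A = T₀·b/(a+b) = 347.0·895/1200 = 258.8 N·m; T_B = 88.20 N·m.

259 N·m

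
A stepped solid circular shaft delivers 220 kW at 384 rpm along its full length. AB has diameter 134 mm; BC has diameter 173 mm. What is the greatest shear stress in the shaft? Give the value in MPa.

11.6 MPa

ω = 2π·384/60 = 40.21 rad/s, so T = P/ω = 220×10³ / 40.21 = 5471 N·m.
Under the same torque, τ_max = 16T/(πd³) is largest where d is smallest — segment AB (d = 134 mm).
τ_max = 16·5471/(π·(0.134)³) = 1.158×10^7 Pa.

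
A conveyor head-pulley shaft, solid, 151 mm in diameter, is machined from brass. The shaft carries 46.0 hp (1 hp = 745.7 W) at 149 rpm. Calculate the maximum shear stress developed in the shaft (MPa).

ω = 2π·149/60 = 15.60 rad/s, so T = P/ω = 46.0×745.7 / 15.60 = 2198 N·m.
J = πd⁴/32 = π(0.151)⁴/32 = 5.104×10^-5 m⁴.
τ_max = T·r/J = 2198 × 0.0755 / 5.104×10^-5 = 3.252×10^6 Pa.

3.25 MPa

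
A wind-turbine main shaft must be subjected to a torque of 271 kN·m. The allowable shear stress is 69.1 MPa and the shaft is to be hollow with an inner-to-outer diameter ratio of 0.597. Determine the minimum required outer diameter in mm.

284 mm

For a hollow shaft with d_i/d_o = 0.597: τ_max = 16T/(π d_o³ (1−k⁴)), so d_o = [16T/(π τ_allow (1−k⁴))]^(1/3) = [16·271000/(π·6.91×10^7·0.8730)]^(1/3) = 0.2839 m.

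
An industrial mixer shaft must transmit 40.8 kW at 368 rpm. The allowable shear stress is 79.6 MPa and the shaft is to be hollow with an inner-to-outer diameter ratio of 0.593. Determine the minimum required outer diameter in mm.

ω = 2π·368/60 = 38.54 rad/s, so T = P/ω = 40.8×10³ / 38.54 = 1059 N·m.
For a hollow shaft with d_i/d_o = 0.593: τ_max = 16T/(π d_o³ (1−k⁴)), so d_o = [16T/(π τ_allow (1−k⁴))]^(1/3) = [16·1059/(π·7.96×10^7·0.8763)]^(1/3) = 0.04260 m.

42.6 mm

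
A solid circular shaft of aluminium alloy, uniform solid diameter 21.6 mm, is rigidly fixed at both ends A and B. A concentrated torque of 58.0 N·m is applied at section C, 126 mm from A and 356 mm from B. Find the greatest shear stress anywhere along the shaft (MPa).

With uniform GJ and both ends fixed, compatibility θ_AC = θ_CB gives T_A·a = T_B·b, together with T_A + T_B = T₀.
T_A = T₀·b/(a+b) = 58.00·356/482.0 = 42.84 N·m; T_B = 15.16 N·m.
τ in each portion: τ_AC = 2.16×10^7 Pa, τ_CB = 7.66×10^6 Pa; maximum is in AC.
τ_max = T_AC·r/J = 42.84·0.0108/2.14×10^-8 = 2.165×10^7 Pa.

21.6 MPa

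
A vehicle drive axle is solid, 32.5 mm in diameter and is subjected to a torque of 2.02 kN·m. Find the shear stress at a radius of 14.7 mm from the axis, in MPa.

271 MPa

J = πd⁴/32 = π(0.0325)⁴/32 = 1.095×10^-7 m⁴.
Shear stress varies linearly with radius: τ = T·r/J = 2020 × 0.0147 / 1.095×10^-7 = 2.711×10^8 Pa.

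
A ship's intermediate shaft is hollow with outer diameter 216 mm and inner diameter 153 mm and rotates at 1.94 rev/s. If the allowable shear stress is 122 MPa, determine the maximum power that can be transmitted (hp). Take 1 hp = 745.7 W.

2950 hp

J = π(d_o⁴ − d_i⁴)/32 = π(0.216⁴ − 0.153⁴)/32 = 1.599×10^-4 m⁴.
T_max = τ_allow·J/r = 1.22×10^8 × 1.599×10^-4 / 0.108 = 180600 N·m.
ω = 2π·1.94 = 12.19 rad/s, so P_max = T_max·ω = 2.202×10^6 W.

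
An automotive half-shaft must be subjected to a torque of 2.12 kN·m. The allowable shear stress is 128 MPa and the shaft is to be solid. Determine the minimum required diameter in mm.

For a solid shaft τ_max = 16T/(πd³), so d = (16T/(π τ_allow))^(1/3) = (16·2120/(π·1.28×10^8))^(1/3) = 0.04386 m.

43.9 mm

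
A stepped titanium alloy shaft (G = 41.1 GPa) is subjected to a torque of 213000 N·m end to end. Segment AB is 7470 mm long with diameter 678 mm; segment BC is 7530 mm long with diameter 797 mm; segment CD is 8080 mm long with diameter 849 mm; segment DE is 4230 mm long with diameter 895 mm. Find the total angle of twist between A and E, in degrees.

J_AB = π(0.678)⁴/32 = 0.0207 m⁴; J_BC = π(0.797)⁴/32 = 0.0396 m⁴; J_CD = π(0.849)⁴/32 = 0.0510 m⁴; J_DE = π(0.895)⁴/32 = 0.0630 m⁴.
θ = (T/G)·Σ L_i/J_i = (213000/41.1×10⁹)·(7.47/0.0207 + 7.53/0.0396 + 8.08/0.0510 + 4.23/0.0630) = 4.020×10^-3 rad.

0.230°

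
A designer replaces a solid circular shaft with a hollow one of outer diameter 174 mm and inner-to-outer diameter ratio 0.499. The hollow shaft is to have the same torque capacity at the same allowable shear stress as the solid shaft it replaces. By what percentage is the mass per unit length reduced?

Equal τ_max and T ⇒ the solid shaft needs d_s³ = d_o³(1−k⁴), so d_s = 174·(1−0.499⁴)^(1/3) = 170.3 mm.
Area ratio A_h/A_s = d_o²(1−k²)/d_s² = (1−k²)/(1−k⁴)^(2/3) = 0.7837.
Mass saving = 1 − 0.7837 = 21.6 %.

21.6 %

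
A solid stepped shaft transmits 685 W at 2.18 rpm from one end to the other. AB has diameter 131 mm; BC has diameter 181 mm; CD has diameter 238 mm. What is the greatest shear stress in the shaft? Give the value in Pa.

6.80e6 Pa

ω = 2π·2.18/60 = 0.2283 rad/s, so T = P/ω = 685 / 0.2283 = 3001 N·m.
Under the same torque, τ_max = 16T/(πd³) is largest where d is smallest — segment AB (d = 131 mm).
τ_max = 16·3001/(π·(0.131)³) = 6.798×10^6 Pa.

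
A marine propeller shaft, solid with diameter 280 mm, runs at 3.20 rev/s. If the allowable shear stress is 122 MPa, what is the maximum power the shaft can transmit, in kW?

10600 kW

J = πd⁴/32 = π(0.280)⁴/32 = 6.034×10^-4 m⁴.
T_max = τ_allow·J/r = 1.22×10^8 × 6.034×10^-4 / 0.140 = 525900 N·m.
ω = 2π·3.20 = 20.11 rad/s, so P_max = T_max·ω = 1.057×10^7 W.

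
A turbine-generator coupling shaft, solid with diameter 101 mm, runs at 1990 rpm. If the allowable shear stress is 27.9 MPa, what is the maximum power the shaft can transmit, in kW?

1180 kW

J = πd⁴/32 = π(0.101)⁴/32 = 1.022×10^-5 m⁴.
T_max = τ_allow·J/r = 2.79×10^7 × 1.022×10^-5 / 0.0505 = 5644 N·m.
ω = 2π·1990/60 = 208.4 rad/s, so P_max = T_max·ω = 1.176×10^6 W.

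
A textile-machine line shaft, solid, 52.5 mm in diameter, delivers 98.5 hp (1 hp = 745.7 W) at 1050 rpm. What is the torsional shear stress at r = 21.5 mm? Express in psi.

2790 psi

ω = 2π·1050/60 = 110.0 rad/s, so T = P/ω = 98.5×745.7 / 110.0 = 668.0 N·m.
J = πd⁴/32 = π(0.0525)⁴/32 = 7.458×10^-7 m⁴.
Shear stress varies linearly with radius: τ = T·r/J = 668.0 × 0.0215 / 7.458×10^-7 = 1.926×10^7 Pa.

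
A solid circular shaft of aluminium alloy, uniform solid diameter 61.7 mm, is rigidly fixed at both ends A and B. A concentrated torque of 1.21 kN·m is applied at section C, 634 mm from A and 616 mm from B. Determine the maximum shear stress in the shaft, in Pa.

1.33e7 Pa

With uniform GJ and both ends fixed, compatibility θ_AC = θ_CB gives T_A·a = T_B·b, together with T_A + T_B = T₀.
T_A = T₀·b/(a+b) = 1210·616/1250 = 596.3 N·m; T_B = 613.7 N·m.
τ in each portion: τ_AC = 1.29×10^7 Pa, τ_CB = 1.33×10^7 Pa; maximum is in CB.
τ_max = T_CB·r/J = 613.7·0.0309/1.42×10^-6 = 1.331×10^7 Pa.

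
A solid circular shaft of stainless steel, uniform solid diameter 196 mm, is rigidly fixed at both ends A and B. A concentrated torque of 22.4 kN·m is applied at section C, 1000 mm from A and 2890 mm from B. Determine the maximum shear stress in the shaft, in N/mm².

With uniform GJ and both ends fixed, compatibility θ_AC = θ_CB gives T_A·a = T_B·b, together with T_A + T_B = T₀.
T_A = T₀·b/(a+b) = 22400·2890/3890 = 16640 N·m; T_B = 5758 N·m.
τ in each portion: τ_AC = 1.13×10^7 Pa, τ_CB = 3.89×10^6 Pa; maximum is in AC.
τ_max = T_AC·r/J = 16640·0.0980/1.45×10^-4 = 1.126×10^7 Pa.

11.3 N/mm²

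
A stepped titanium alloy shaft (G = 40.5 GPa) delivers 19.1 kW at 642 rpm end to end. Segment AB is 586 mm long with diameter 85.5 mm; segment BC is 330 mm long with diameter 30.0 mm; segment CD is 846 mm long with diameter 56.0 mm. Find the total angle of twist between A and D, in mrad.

ω = 2π·642/60 = 67.23 rad/s, so T = P/ω = 19.1×10³ / 67.23 = 284.1 N·m.
J_AB = π(0.0855)⁴/32 = 5.25×10^-6 m⁴; J_BC = π(0.0300)⁴/32 = 7.95×10^-8 m⁴; J_CD = π(0.0560)⁴/32 = 9.65×10^-7 m⁴.
θ = (T/G)·Σ L_i/J_i = (284.1/40.5×10⁹)·(0.586/5.25×10^-6 + 0.330/7.95×10^-8 + 0.846/9.65×10^-7) = 0.03604 rad.

36.0 mrad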